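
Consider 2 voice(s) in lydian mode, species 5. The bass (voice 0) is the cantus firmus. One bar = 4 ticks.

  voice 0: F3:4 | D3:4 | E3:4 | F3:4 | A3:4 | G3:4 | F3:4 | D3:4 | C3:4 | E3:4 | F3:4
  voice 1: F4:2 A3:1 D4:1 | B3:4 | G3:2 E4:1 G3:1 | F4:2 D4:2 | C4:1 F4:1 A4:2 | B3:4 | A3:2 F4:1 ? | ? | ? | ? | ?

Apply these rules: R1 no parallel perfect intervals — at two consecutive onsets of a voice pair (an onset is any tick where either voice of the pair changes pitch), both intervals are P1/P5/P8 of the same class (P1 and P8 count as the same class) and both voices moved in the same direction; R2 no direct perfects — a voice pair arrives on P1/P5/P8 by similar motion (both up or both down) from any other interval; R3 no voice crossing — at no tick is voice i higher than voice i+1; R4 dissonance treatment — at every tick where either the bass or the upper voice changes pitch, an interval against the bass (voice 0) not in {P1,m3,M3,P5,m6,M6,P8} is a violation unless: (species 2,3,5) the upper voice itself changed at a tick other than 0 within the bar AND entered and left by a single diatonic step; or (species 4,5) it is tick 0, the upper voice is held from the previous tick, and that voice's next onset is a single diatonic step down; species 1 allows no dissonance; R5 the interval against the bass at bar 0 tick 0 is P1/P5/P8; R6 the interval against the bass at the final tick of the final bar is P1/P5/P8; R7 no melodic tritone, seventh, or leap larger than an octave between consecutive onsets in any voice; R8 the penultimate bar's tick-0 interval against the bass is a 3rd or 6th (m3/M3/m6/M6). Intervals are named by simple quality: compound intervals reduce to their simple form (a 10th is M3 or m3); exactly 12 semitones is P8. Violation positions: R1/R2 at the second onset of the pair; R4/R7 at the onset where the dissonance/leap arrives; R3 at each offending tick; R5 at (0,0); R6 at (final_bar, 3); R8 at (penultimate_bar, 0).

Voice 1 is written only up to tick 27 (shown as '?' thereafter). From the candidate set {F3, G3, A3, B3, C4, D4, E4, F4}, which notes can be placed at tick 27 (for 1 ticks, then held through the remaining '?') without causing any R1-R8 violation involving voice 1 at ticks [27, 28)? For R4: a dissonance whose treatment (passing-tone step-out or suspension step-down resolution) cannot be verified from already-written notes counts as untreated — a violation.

F3: legal
G3: violates R4,R7
A3: legal
B3: violates R4,R7
C4: legal
D4: legal
E4: violates R4
F4: legal

{A3, C4, D4, F3, F4}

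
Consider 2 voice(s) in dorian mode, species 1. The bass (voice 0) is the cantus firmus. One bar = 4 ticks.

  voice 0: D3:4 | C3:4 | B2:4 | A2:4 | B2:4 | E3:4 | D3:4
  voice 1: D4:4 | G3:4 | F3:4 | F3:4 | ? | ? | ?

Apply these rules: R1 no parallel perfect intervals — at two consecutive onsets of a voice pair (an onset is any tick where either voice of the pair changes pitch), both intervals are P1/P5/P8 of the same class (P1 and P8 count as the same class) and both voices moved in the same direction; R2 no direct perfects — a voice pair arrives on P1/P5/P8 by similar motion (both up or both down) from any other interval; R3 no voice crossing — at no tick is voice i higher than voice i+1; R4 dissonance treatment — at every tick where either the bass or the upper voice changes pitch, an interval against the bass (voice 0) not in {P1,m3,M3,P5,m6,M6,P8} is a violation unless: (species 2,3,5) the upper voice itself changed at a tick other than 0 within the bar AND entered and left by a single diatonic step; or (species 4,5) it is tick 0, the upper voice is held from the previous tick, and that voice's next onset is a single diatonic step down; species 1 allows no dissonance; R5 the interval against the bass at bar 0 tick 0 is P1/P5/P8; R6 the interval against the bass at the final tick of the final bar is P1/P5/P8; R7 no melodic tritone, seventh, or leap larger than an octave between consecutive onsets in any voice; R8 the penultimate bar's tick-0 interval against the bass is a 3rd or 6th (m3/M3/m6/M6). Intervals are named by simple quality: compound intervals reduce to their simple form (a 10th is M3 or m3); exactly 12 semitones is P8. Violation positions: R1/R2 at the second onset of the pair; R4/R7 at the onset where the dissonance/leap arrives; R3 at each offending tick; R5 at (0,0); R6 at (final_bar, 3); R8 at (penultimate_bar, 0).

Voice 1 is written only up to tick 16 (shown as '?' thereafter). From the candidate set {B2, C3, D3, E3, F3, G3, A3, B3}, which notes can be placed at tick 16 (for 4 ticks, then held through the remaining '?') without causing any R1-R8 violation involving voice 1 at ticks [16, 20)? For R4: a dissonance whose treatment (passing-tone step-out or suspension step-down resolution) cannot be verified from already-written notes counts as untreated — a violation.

B2: violates R7
C3: violates R4
D3: legal
E3: violates R4
F3: violates R4
G3: legal
A3: violates R4
B3: violates R2,R7

{D3, G3}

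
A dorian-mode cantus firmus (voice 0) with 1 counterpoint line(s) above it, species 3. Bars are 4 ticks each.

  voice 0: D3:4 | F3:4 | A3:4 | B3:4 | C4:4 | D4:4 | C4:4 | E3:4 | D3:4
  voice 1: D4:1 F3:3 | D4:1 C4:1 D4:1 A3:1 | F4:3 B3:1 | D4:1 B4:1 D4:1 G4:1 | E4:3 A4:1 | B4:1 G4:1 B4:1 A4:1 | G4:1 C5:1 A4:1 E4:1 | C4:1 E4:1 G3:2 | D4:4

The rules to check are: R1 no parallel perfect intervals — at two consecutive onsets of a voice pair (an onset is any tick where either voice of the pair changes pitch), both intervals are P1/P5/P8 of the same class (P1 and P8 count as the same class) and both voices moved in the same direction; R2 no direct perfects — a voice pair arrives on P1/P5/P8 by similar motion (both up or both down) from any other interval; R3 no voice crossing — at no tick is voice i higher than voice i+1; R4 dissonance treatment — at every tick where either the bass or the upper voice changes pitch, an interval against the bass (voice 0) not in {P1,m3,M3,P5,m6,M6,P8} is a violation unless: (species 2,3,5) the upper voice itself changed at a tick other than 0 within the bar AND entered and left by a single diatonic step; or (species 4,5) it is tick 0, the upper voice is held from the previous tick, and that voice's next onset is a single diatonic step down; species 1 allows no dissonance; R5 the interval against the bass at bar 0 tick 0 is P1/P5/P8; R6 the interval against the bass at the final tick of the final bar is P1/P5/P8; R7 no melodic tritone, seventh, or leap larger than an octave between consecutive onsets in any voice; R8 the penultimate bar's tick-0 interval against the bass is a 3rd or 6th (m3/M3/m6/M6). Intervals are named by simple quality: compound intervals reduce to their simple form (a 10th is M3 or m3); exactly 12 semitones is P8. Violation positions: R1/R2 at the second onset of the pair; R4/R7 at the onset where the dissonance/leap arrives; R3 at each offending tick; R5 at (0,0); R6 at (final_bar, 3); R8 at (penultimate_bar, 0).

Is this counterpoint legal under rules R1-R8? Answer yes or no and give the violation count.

No (4 violations)

bar 0: v0=D3 v1=D4 (P8)
bar 1: v0=F3 v1=D4 (M6)
bar 2: v0=A3 v1=F4 (m6)
bar 3: v0=B3 v1=D4 (m3)
bar 4: v0=C4 v1=E4 (M3)
bar 5: v0=D4 v1=B4 (M6)
bar 6: v0=C4 v1=G4 (P5)
bar 7: v0=E3 v1=C4 (m6)
bar 8: v0=D3 v1=D4 (P8)
  R4 @ bar2.3: A3/B3 M2 untreated
  R7 @ bar2.3: F4->B3 leap 6st
  R4 @ bar5.1: D4/G4 P4 untreated
  R1 @ bar6.0: D4/A4 P5 -> C4/G4 P5 similar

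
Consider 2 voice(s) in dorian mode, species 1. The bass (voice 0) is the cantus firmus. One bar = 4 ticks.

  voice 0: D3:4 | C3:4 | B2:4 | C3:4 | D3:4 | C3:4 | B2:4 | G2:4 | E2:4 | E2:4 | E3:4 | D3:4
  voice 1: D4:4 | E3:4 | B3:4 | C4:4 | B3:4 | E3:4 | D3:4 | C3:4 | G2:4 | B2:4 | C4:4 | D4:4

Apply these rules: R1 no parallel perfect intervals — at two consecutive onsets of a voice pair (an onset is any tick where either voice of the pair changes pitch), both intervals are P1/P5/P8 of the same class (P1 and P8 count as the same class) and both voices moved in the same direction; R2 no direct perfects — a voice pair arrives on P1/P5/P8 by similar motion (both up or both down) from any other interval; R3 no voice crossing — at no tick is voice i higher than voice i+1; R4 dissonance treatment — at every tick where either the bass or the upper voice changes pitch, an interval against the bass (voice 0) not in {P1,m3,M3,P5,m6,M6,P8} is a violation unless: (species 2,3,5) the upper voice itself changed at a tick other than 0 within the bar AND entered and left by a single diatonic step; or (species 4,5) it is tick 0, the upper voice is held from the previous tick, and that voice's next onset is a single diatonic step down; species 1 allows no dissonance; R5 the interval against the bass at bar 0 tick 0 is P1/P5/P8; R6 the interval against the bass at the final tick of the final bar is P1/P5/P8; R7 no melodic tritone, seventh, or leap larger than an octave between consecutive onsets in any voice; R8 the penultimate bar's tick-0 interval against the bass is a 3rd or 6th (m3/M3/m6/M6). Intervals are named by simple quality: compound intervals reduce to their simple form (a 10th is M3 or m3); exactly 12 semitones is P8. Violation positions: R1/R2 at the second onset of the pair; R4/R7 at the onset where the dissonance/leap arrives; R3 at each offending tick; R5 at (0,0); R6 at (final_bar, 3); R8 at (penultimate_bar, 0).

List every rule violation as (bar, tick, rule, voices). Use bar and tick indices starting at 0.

bar 0: v0=D3 v1=D4 downbeat P8
bar 1: v0=C3 v1=E3 downbeat M3
bar 2: v0=B2 v1=B3 downbeat P8
bar 3: v0=C3 v1=C4 downbeat P8
bar 4: v0=D3 v1=B3 downbeat M6
bar 5: v0=C3 v1=E3 downbeat M3
bar 6: v0=B2 v1=D3 downbeat m3
bar 7: v0=G2 v1=C3 downbeat P4
bar 8: v0=E2 v1=G2 downbeat m3
bar 9: v0=E2 v1=B2 downbeat P5
bar 10: v0=E3 v1=C4 downbeat m6
bar 11: v0=D3 v1=D4 downbeat P8
  -> R7 @ bar 1 tick 0 v(1,): D4->E3 leap 10st
  -> R1 @ bar 3 tick 0 v(0, 1): B2/B3 P8 -> C3/C4 P8 similar
  -> R4 @ bar 7 tick 0 v(0, 1): G2/C3 P4 untreated
  -> R7 @ bar 10 tick 0 v(1,): B2->C4 leap 13st

(1, 0, R7, (1,))
(3, 0, R1, (0, 1))
(7, 0, R4, (0, 1))
(10, 0, R7, (1,))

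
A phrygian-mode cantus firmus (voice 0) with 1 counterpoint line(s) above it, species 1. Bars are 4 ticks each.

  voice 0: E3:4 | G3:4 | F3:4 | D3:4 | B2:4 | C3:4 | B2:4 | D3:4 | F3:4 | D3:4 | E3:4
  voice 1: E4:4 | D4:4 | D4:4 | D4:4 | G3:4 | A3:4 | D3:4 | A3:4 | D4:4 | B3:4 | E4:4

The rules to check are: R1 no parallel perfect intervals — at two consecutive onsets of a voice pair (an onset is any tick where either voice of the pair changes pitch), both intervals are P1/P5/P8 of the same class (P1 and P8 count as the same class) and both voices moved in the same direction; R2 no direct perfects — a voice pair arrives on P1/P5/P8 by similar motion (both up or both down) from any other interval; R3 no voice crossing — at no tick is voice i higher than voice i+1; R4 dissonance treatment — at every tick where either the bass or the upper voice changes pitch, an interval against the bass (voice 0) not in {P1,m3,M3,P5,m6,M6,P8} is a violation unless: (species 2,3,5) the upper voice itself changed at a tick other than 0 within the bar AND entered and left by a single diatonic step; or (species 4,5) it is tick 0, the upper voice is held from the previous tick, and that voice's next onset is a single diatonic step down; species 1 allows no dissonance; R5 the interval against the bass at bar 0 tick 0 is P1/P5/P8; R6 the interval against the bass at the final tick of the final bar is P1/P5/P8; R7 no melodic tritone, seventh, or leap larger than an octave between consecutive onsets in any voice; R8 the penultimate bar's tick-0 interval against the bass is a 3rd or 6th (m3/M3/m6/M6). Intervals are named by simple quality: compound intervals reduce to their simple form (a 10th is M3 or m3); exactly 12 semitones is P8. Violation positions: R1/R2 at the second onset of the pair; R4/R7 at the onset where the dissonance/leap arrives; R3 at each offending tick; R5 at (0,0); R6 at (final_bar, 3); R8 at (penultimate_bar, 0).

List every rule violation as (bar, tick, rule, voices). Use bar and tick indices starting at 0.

(7, 0, R2, (0, 1))
(10, 0, R2, (0, 1))

bar 0: v0=E3 v1=E4 downbeat P8
bar 1: v0=G3 v1=D4 downbeat P5
bar 2: v0=F3 v1=D4 downbeat M6
bar 3: v0=D3 v1=D4 downbeat P8
bar 4: v0=B2 v1=G3 downbeat m6
bar 5: v0=C3 v1=A3 downbeat M6
bar 6: v0=B2 v1=D3 downbeat m3
bar 7: v0=D3 v1=A3 downbeat P5
bar 8: v0=F3 v1=D4 downbeat M6
bar 9: v0=D3 v1=B3 downbeat M6
bar 10: v0=E3 v1=E4 downbeat P8
  -> R2 @ bar 7 tick 0 v(0, 1): B2/D3 m3 -> D3/A3 P5 similar
  -> R2 @ bar 10 tick 0 v(0, 1): D3/B3 M6 -> E3/E4 P8 similar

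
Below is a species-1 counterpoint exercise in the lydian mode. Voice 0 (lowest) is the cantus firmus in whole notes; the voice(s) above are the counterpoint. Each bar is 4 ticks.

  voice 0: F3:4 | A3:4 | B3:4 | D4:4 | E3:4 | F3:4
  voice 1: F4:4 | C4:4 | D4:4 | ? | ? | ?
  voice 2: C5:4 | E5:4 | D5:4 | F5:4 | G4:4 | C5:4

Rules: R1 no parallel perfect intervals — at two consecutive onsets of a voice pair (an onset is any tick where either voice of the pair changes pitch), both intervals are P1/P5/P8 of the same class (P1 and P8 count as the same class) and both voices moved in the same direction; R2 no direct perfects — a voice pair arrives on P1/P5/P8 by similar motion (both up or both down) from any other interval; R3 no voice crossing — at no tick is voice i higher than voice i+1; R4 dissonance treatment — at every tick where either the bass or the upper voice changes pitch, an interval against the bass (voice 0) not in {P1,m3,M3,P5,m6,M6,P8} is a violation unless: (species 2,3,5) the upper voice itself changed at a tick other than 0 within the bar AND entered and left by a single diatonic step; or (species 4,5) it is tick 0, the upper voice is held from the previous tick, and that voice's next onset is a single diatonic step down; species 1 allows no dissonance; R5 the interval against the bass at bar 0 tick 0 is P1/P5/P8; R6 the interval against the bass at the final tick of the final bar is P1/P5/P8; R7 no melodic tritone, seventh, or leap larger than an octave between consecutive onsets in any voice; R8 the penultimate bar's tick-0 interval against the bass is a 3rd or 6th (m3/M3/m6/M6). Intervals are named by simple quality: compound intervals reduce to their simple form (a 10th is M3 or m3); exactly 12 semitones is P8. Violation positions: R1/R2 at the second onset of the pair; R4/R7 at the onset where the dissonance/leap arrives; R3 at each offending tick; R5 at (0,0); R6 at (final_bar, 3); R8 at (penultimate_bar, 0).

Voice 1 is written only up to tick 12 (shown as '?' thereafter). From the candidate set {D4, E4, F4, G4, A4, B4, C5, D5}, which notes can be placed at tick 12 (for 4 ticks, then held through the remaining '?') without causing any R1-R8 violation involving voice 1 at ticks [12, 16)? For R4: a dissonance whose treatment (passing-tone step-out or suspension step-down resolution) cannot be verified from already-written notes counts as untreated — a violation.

{B4, D4}

D4: legal
E4: violates R4
F4: violates R1
G4: violates R4
A4: violates R2
B4: legal
C5: violates R4,R7
D5: violates R2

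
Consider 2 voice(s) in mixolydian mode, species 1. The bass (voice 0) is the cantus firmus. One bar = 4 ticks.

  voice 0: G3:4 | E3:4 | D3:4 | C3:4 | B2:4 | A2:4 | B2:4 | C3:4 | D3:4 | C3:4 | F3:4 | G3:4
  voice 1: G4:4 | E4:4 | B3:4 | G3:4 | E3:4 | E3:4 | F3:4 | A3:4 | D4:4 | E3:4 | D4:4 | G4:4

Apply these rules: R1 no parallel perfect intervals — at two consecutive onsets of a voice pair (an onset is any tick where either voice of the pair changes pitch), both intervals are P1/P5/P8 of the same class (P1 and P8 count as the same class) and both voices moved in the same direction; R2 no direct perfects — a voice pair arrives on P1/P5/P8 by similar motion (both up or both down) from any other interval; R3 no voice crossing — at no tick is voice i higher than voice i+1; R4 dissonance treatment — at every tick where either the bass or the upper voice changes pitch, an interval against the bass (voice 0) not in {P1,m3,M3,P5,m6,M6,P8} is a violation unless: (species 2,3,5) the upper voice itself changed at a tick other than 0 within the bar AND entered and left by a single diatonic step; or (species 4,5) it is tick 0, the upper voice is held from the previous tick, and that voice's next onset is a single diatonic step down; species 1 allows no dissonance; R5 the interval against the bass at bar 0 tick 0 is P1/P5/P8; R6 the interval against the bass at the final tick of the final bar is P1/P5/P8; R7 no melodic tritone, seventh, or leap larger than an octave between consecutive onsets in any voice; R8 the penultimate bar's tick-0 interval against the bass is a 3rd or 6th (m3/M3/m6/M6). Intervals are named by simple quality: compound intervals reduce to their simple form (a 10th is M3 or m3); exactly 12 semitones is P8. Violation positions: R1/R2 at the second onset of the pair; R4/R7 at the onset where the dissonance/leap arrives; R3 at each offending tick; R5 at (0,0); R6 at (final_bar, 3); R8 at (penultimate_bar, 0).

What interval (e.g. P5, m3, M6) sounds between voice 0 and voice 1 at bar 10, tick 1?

voice 0=F3 voice 1=D4 -> M6

M6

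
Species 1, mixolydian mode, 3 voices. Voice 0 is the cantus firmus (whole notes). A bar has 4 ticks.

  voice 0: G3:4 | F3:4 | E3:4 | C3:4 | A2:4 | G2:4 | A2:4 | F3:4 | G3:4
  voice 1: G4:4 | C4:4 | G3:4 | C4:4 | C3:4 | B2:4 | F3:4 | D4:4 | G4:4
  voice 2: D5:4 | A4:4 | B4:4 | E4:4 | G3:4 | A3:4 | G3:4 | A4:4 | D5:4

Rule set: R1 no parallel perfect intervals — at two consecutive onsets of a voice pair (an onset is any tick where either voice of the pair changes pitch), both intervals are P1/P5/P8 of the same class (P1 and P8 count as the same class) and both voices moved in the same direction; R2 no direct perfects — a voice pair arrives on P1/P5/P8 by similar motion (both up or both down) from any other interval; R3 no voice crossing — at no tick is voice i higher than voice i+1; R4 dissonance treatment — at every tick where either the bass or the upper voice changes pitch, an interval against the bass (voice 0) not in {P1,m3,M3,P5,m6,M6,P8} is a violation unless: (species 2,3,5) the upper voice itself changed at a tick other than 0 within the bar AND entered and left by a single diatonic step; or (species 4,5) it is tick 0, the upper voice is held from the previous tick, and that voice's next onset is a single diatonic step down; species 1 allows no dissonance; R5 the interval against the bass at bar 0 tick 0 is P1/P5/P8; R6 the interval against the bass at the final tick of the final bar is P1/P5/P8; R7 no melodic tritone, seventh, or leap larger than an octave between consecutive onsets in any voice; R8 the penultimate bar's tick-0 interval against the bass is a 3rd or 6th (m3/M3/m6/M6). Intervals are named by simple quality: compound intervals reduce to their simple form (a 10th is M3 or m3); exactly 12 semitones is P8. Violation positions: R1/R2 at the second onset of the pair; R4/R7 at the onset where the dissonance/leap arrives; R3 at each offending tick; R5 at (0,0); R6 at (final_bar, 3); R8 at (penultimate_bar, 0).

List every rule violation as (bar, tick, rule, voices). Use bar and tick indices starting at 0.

bar 0: v0=G3 v1=G4 v2=D5 downbeat P5
bar 1: v0=F3 v1=C4 v2=A4 downbeat M3
bar 2: v0=E3 v1=G3 v2=B4 downbeat P5
bar 3: v0=C3 v1=C4 v2=E4 downbeat M3
bar 4: v0=A2 v1=C3 v2=G3 downbeat m7
bar 5: v0=G2 v1=B2 v2=A3 downbeat M2
bar 6: v0=A2 v1=F3 v2=G3 downbeat m7
bar 7: v0=F3 v1=D4 v2=A4 downbeat M3
bar 8: v0=G3 v1=G4 v2=D5 downbeat P5
  -> R2 @ bar 1 tick 0 v(0, 1): G3/G4 P8 -> F3/C4 P5 similar
  -> R2 @ bar 4 tick 0 v(1, 2): C4/E4 M3 -> C3/G3 P5 similar
  -> R4 @ bar 4 tick 0 v(0, 2): A2/G3 m7 untreated
  -> R4 @ bar 5 tick 0 v(0, 2): G2/A3 M2 untreated
  -> R4 @ bar 6 tick 0 v(0, 2): A2/G3 m7 untreated
  -> R7 @ bar 6 tick 0 v(1,): B2->F3 leap 6st
  -> R2 @ bar 7 tick 0 v(1, 2): F3/G3 M2 -> D4/A4 P5 similar
  -> R7 @ bar 7 tick 0 v(2,): G3->A4 leap 14st
  -> R1 @ bar 8 tick 0 v(1, 2): D4/A4 P5 -> G4/D5 P5 similar
  -> R2 @ bar 8 tick 0 v(0, 1): F3/D4 M6 -> G3/G4 P8 similar
  -> R2 @ bar 8 tick 0 v(0, 2): F3/A4 M3 -> G3/D5 P5 similar

(1, 0, R2, (0, 1))
(4, 0, R2, (1, 2))
(4, 0, R4, (0, 2))
(5, 0, R4, (0, 2))
(6, 0, R4, (0, 2))
(6, 0, R7, (1,))
(7, 0, R2, (1, 2))
(7, 0, R7, (2,))
(8, 0, R1, (1, 2))
(8, 0, R2, (0, 1))
(8, 0, R2, (0, 2))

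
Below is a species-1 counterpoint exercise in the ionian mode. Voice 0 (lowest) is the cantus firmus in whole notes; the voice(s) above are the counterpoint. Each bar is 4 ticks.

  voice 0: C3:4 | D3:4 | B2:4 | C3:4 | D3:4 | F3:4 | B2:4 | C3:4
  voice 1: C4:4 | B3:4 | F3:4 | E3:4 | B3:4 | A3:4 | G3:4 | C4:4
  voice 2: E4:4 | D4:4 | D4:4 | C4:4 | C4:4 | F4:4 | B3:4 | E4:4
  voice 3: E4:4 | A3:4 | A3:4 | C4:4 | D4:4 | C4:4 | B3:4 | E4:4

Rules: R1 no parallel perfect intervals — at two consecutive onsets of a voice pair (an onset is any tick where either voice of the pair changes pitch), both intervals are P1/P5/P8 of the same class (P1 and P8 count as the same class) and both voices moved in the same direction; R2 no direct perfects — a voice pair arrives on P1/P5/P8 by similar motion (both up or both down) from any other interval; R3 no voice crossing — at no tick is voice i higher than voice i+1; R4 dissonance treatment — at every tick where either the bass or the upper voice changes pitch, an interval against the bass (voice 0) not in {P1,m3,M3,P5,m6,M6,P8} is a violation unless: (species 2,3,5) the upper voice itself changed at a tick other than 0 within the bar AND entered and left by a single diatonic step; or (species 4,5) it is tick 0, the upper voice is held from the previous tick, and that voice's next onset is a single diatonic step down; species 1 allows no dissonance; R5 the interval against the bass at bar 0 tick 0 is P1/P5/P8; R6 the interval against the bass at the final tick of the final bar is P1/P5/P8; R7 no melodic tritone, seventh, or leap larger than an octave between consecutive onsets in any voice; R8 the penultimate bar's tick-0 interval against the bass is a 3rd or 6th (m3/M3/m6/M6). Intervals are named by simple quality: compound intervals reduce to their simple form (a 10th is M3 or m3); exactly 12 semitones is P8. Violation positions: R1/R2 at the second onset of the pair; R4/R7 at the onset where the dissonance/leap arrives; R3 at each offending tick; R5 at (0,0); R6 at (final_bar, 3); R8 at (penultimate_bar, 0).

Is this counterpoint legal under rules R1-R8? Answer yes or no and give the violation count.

No (32 violations)

bar 0: v0=C3 v1=C4 v2=E4 v3=E4 (M3)
bar 1: v0=D3 v1=B3 v2=D4 v3=A3 (P5)
bar 2: v0=B2 v1=F3 v2=D4 v3=A3 (m7)
bar 3: v0=C3 v1=E3 v2=C4 v3=C4 (P8)
bar 4: v0=D3 v1=B3 v2=C4 v3=D4 (P8)
bar 5: v0=F3 v1=A3 v2=F4 v3=C4 (P5)
bar 6: v0=B2 v1=G3 v2=B3 v3=B3 (P8)
bar 7: v0=C3 v1=C4 v2=E4 v3=E4 (M3)
  R5 @ bar0.0: opens on M3
  R5 @ bar0.0: opens on M3
  R3 @ bar1.0: D4 above A3
  R3 @ bar1.1: D4 above A3
  R3 @ bar1.2: D4 above A3
  R3 @ bar1.3: D4 above A3
  R3 @ bar2.0: D4 above A3
  R4 @ bar2.0: B2/F3 TT untreated
  R4 @ bar2.0: B2/A3 m7 untreated
  R7 @ bar2.0: B3->F3 leap 6st
  R3 @ bar2.1: D4 above A3
  R3 @ bar2.2: D4 above A3
  R3 @ bar2.3: D4 above A3
  R2 @ bar3.0: B2/A3 m7 -> C3/C4 P8 similar
  R1 @ bar4.0: C3/C4 P8 -> D3/D4 P8 similar
  R4 @ bar4.0: D3/C4 m7 untreated
  R2 @ bar5.0: D3/C4 m7 -> F3/F4 P8 similar
  R3 @ bar5.0: F4 above C4
  R3 @ bar5.1: F4 above C4
  R3 @ bar5.2: F4 above C4
  R3 @ bar5.3: F4 above C4
  R1 @ bar6.0: F3/F4 P8 -> B2/B3 P8 similar
  R2 @ bar6.0: F3/C4 P5 -> B2/B3 P8 similar
  R2 @ bar6.0: F4/C4 P4 -> B3/B3 P1 similar
  R7 @ bar6.0: F3->B2 leap 6st
  R7 @ bar6.0: F4->B3 leap 6st
  R8 @ bar6.0: penult P8 not 3rd/6th
  R8 @ bar6.0: penult P8 not 3rd/6th
  R1 @ bar7.0: B3/B3 P1 -> E4/E4 P1 similar
  R2 @ bar7.0: B2/G3 m6 -> C3/C4 P8 similar
  R6 @ bar7.3: closes on M3
  R6 @ bar7.3: closes on M3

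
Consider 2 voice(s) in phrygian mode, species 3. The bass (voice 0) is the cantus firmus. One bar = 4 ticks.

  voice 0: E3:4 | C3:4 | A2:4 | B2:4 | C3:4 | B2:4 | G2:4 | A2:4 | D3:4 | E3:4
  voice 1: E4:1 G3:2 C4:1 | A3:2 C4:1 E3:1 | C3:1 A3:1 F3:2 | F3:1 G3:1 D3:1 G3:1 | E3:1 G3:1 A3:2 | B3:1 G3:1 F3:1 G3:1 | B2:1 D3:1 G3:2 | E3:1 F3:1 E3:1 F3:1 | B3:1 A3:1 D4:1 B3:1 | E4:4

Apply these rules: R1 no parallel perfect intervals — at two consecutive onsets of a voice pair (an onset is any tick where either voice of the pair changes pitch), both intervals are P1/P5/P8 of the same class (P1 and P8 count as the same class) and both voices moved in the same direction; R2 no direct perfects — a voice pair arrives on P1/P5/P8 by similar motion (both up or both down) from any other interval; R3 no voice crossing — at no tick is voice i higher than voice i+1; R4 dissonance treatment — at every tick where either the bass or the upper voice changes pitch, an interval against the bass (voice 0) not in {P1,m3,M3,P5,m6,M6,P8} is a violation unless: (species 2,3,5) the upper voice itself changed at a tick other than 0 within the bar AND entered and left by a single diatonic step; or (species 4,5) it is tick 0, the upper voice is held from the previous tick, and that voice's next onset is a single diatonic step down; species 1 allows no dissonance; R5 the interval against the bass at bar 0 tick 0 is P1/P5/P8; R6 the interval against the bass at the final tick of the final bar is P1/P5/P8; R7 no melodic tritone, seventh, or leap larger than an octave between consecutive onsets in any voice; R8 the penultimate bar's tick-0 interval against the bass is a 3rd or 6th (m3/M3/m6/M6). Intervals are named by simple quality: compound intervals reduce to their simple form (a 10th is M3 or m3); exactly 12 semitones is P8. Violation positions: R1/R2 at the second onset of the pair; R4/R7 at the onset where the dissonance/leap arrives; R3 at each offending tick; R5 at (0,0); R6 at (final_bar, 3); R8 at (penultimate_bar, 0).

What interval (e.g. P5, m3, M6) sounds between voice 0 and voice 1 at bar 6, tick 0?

M3

voice 0=G2 voice 1=B2 -> M3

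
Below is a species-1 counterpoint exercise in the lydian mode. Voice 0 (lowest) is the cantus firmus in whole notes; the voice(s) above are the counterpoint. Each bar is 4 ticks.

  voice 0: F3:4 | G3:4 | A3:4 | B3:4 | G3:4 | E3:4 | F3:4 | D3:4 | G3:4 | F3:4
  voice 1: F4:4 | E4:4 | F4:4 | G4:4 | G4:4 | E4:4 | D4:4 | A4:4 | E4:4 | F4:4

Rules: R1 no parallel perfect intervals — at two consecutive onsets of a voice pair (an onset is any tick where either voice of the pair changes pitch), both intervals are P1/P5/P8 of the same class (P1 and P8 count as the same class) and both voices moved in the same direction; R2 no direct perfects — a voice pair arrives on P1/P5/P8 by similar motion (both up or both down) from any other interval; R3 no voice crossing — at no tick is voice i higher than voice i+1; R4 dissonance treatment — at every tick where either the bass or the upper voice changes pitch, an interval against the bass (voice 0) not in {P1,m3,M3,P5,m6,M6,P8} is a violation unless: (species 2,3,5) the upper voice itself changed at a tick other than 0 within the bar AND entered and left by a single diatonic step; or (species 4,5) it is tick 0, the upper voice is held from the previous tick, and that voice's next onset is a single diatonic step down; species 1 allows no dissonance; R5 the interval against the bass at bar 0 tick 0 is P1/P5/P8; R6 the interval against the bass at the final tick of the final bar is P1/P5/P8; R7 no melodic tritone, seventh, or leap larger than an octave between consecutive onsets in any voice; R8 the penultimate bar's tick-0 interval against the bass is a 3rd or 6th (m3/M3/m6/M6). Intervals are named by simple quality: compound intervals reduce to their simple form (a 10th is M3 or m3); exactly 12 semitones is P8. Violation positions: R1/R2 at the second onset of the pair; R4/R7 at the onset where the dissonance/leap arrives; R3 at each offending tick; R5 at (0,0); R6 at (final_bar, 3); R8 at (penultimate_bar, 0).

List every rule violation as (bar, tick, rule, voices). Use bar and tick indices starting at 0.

(5, 0, R1, (0, 1))

bar 0: v0=F3 v1=F4 downbeat P8
bar 1: v0=G3 v1=E4 downbeat M6
bar 2: v0=A3 v1=F4 downbeat m6
bar 3: v0=B3 v1=G4 downbeat m6
bar 4: v0=G3 v1=G4 downbeat P8
bar 5: v0=E3 v1=E4 downbeat P8
bar 6: v0=F3 v1=D4 downbeat M6
bar 7: v0=D3 v1=A4 downbeat P5
bar 8: v0=G3 v1=E4 downbeat M6
bar 9: v0=F3 v1=F4 downbeat P8
  -> R1 @ bar 5 tick 0 v(0, 1): G3/G4 P8 -> E3/E4 P8 similar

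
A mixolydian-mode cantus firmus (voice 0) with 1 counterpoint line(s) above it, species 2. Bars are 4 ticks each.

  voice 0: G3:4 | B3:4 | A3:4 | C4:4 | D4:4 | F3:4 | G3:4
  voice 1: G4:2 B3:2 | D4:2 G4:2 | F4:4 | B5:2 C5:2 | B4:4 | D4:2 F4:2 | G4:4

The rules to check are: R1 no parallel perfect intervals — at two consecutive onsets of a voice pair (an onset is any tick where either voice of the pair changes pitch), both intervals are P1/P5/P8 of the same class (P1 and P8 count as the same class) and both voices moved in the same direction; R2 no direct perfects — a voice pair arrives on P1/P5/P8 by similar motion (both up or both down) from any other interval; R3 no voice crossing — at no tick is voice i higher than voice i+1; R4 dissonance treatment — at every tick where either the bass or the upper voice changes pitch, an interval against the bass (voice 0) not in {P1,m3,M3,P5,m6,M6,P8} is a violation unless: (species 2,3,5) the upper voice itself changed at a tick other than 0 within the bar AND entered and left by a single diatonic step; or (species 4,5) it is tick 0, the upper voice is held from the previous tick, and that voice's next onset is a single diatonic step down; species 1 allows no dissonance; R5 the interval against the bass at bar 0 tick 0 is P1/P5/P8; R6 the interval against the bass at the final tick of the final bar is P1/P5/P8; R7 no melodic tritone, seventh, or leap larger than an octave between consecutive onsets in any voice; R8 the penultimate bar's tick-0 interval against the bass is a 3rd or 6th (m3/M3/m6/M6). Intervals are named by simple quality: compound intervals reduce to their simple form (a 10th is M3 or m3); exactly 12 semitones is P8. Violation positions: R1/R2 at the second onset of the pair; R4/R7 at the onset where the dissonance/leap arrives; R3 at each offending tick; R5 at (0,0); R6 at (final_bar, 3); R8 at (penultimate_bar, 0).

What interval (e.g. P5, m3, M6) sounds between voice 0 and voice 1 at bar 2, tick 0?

voice 0=A3 voice 1=F4 -> m6

m6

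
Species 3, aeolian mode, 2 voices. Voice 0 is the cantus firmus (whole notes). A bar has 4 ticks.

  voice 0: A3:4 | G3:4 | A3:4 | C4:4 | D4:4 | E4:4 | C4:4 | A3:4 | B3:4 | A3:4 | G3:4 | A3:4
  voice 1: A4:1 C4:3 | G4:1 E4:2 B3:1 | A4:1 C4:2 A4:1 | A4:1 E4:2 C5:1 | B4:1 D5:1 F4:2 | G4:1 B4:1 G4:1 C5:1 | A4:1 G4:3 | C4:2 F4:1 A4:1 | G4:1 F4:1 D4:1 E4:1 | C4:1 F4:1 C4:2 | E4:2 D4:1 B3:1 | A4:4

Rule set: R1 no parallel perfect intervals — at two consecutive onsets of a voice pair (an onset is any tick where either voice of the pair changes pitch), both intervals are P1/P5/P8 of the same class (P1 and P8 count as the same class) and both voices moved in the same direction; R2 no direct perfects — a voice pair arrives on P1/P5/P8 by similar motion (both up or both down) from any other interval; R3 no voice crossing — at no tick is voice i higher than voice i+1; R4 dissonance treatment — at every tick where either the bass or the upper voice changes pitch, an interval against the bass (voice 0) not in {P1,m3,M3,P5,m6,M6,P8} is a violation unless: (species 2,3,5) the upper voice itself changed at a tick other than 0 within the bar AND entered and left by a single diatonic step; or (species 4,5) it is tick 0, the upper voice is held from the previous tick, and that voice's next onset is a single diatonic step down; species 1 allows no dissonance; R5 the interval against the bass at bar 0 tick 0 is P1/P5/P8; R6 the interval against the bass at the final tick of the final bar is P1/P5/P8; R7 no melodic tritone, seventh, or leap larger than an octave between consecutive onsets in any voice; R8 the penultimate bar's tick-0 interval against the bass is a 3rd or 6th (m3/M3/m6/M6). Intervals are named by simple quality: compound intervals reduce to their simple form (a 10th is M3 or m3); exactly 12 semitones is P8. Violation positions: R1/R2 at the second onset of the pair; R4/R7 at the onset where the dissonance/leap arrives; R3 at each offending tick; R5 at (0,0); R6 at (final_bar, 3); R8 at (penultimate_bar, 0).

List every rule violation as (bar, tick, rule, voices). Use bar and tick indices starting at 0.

(2, 0, R2, (0, 1))
(2, 0, R7, (1,))
(8, 1, R4, (0, 1))
(8, 3, R4, (0, 1))
(11, 0, R2, (0, 1))
(11, 0, R7, (1,))

bar 0: v0=A3 v1=A4 downbeat P8
bar 1: v0=G3 v1=G4 downbeat P8
bar 2: v0=A3 v1=A4 downbeat P8
bar 3: v0=C4 v1=A4 downbeat M6
bar 4: v0=D4 v1=B4 downbeat M6
bar 5: v0=E4 v1=G4 downbeat m3
bar 6: v0=C4 v1=A4 downbeat M6
bar 7: v0=A3 v1=C4 downbeat m3
bar 8: v0=B3 v1=G4 downbeat m6
bar 9: v0=A3 v1=C4 downbeat m3
bar 10: v0=G3 v1=E4 downbeat M6
bar 11: v0=A3 v1=A4 downbeat P8
  -> R2 @ bar 2 tick 0 v(0, 1): G3/B3 M3 -> A3/A4 P8 similar
  -> R7 @ bar 2 tick 0 v(1,): B3->A4 leap 10st
  -> R4 @ bar 8 tick 1 v(0, 1): B3/F4 TT untreated
  -> R4 @ bar 8 tick 3 v(0, 1): B3/E4 P4 untreated
  -> R2 @ bar 11 tick 0 v(0, 1): G3/B3 M3 -> A3/A4 P8 similar
  -> R7 @ bar 11 tick 0 v(1,): B3->A4 leap 10st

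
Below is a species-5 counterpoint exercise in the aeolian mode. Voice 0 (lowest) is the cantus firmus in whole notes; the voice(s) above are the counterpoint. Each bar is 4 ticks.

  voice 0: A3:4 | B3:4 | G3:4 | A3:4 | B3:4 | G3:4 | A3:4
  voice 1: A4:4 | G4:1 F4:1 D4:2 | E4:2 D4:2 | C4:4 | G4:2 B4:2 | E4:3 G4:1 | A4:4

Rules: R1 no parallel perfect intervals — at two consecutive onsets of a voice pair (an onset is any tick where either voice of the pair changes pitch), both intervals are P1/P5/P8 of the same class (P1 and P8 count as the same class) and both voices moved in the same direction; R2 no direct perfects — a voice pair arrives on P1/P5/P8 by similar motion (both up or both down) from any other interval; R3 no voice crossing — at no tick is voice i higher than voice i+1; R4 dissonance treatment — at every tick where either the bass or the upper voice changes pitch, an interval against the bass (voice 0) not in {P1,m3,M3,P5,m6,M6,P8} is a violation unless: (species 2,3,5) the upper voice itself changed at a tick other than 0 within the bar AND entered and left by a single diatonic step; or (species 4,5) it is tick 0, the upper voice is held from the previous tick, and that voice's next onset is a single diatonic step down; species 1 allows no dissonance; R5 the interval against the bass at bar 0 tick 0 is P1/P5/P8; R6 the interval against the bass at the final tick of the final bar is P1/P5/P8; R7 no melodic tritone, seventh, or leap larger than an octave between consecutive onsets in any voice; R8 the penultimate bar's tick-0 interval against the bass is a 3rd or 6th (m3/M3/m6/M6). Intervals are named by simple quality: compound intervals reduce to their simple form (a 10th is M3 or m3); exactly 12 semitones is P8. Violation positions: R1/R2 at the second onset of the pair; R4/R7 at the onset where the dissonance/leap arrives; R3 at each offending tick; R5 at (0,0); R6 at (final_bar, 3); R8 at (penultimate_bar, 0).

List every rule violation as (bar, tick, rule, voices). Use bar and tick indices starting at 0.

(1, 1, R4, (0, 1))
(6, 0, R1, (0, 1))

bar 0: v0=A3 v1=A4 downbeat P8
bar 1: v0=B3 v1=G4 downbeat m6
bar 2: v0=G3 v1=E4 downbeat M6
bar 3: v0=A3 v1=C4 downbeat m3
bar 4: v0=B3 v1=G4 downbeat m6
bar 5: v0=G3 v1=E4 downbeat M6
bar 6: v0=A3 v1=A4 downbeat P8
  -> R4 @ bar 1 tick 1 v(0, 1): B3/F4 TT untreated
  -> R1 @ bar 6 tick 0 v(0, 1): G3/G4 P8 -> A3/A4 P8 similar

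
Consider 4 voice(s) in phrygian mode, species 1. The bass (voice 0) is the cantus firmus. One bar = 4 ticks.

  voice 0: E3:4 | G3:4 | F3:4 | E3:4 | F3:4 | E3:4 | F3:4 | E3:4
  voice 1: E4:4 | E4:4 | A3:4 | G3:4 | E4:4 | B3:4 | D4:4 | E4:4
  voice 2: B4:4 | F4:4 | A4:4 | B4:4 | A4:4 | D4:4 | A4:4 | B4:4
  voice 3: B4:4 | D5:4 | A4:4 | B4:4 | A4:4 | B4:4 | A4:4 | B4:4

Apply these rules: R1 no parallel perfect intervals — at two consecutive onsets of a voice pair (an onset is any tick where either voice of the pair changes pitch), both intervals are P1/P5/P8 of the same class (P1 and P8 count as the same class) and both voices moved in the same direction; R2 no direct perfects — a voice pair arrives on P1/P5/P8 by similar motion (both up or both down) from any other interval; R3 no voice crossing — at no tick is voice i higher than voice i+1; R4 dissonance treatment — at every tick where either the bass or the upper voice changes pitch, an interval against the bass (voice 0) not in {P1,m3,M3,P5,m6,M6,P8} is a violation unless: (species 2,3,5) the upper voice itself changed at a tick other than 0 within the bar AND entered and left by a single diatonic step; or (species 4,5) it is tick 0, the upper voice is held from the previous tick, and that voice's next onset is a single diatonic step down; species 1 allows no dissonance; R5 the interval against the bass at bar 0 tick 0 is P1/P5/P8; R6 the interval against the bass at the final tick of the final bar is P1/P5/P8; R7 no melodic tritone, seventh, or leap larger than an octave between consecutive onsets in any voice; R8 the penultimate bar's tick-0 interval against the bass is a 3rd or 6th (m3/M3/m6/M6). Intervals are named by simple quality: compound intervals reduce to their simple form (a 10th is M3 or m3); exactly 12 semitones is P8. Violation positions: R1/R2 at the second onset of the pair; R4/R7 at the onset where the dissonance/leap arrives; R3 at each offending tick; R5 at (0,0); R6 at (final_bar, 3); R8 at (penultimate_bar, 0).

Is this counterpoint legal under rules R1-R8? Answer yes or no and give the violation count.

No (13 violations)

bar 0: v0=E3 v1=E4 v2=B4 v3=B4 (P5)
bar 1: v0=G3 v1=E4 v2=F4 v3=D5 (P5)
bar 2: v0=F3 v1=A3 v2=A4 v3=A4 (M3)
bar 3: v0=E3 v1=G3 v2=B4 v3=B4 (P5)
bar 4: v0=F3 v1=E4 v2=A4 v3=A4 (M3)
bar 5: v0=E3 v1=B3 v2=D4 v3=B4 (P5)
bar 6: v0=F3 v1=D4 v2=A4 v3=A4 (M3)
bar 7: v0=E3 v1=E4 v2=B4 v3=B4 (P5)
  R1 @ bar1.0: E3/B4 P5 -> G3/D5 P5 similar
  R4 @ bar1.0: G3/F4 m7 untreated
  R7 @ bar1.0: B4->F4 leap 6st
  R2 @ bar2.0: E4/D5 m7 -> A3/A4 P8 similar
  R1 @ bar3.0: A4/A4 P1 -> B4/B4 P1 similar
  R1 @ bar4.0: B4/B4 P1 -> A4/A4 P1 similar
  R4 @ bar4.0: F3/E4 M7 untreated
  R2 @ bar5.0: F3/E4 M7 -> E3/B3 P5 similar
  R4 @ bar5.0: E3/D4 m7 untreated
  R2 @ bar6.0: B3/D4 m3 -> D4/A4 P5 similar
  R1 @ bar7.0: D4/A4 P5 -> E4/B4 P5 similar
  R1 @ bar7.0: D4/A4 P5 -> E4/B4 P5 similar
  R1 @ bar7.0: A4/A4 P1 -> B4/B4 P1 similar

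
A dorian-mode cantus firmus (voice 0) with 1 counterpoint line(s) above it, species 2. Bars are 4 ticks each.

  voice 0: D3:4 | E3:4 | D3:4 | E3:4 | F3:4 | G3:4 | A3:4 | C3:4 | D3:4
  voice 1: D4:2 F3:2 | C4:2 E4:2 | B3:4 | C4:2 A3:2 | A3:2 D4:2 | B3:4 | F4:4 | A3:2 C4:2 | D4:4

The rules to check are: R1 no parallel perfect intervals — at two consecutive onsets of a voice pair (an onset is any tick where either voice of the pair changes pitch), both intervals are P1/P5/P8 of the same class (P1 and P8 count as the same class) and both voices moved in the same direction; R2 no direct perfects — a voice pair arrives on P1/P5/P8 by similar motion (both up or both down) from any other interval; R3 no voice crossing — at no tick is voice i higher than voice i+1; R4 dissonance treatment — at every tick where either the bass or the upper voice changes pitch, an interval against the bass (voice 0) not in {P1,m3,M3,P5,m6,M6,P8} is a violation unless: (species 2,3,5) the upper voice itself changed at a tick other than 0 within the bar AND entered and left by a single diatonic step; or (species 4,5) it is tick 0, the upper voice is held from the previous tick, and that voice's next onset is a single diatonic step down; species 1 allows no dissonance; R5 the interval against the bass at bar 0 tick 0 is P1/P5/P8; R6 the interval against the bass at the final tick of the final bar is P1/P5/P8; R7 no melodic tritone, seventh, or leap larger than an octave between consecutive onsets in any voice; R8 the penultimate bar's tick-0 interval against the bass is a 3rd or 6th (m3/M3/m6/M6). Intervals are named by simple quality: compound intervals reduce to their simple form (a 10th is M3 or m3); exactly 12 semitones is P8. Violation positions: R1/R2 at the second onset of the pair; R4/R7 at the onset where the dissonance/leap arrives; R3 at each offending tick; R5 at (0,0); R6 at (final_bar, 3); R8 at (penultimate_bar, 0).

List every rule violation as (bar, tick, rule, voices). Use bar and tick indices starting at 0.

bar 0: v0=D3 v1=D4 downbeat P8
bar 1: v0=E3 v1=C4 downbeat m6
bar 2: v0=D3 v1=B3 downbeat M6
bar 3: v0=E3 v1=C4 downbeat m6
bar 4: v0=F3 v1=A3 downbeat M3
bar 5: v0=G3 v1=B3 downbeat M3
bar 6: v0=A3 v1=F4 downbeat m6
bar 7: v0=C3 v1=A3 downbeat M6
bar 8: v0=D3 v1=D4 downbeat P8
  -> R4 @ bar 3 tick 2 v(0, 1): E3/A3 P4 untreated
  -> R7 @ bar 6 tick 0 v(1,): B3->F4 leap 6st
  -> R1 @ bar 8 tick 0 v(0, 1): C3/C4 P8 -> D3/D4 P8 similar

(3, 2, R4, (0, 1))
(6, 0, R7, (1,))
(8, 0, R1, (0, 1))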